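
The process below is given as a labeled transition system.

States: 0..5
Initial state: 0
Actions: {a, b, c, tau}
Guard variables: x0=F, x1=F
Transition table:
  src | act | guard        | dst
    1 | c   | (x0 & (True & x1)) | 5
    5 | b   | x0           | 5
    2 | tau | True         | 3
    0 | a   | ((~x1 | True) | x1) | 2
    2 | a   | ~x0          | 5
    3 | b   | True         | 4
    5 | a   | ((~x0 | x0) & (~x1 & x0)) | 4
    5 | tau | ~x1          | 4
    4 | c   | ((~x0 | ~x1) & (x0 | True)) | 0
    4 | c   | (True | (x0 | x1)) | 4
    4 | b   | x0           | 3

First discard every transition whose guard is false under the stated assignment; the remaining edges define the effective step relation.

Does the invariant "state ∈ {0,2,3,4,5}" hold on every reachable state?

Answer: INVARIANT HOLDS

Working:
Safe = {0,2,3,4,5}
R = {0,2,3,4,5}
  0: safe
  2: safe
  3: safe
  4: safe
  5: safe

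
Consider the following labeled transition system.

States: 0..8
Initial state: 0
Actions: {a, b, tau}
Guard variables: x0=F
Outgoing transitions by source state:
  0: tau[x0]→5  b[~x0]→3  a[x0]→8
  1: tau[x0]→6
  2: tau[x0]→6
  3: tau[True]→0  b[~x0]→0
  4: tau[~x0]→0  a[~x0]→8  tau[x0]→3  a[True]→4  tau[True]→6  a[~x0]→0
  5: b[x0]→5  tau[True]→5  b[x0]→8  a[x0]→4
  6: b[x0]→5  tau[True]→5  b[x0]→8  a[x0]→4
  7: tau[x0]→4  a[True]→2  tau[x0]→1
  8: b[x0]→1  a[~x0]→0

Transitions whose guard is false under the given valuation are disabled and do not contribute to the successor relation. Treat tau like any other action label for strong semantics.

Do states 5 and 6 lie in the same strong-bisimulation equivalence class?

Answer: BISIMILAR

Working:
Compute ~ classes (split until stable):
  P[0] = {{0,1,2,3,4,5,6,7,8}}
  P[1] = {{0},{1,2},{3},{4},{5,6},{7,8}}
  P[2] = {{0},{1,2},{3},{4},{5,6},{7},{8}}
7 equivalence class(es) (converged in 3)
[5]={5,6}  [6]={5,6}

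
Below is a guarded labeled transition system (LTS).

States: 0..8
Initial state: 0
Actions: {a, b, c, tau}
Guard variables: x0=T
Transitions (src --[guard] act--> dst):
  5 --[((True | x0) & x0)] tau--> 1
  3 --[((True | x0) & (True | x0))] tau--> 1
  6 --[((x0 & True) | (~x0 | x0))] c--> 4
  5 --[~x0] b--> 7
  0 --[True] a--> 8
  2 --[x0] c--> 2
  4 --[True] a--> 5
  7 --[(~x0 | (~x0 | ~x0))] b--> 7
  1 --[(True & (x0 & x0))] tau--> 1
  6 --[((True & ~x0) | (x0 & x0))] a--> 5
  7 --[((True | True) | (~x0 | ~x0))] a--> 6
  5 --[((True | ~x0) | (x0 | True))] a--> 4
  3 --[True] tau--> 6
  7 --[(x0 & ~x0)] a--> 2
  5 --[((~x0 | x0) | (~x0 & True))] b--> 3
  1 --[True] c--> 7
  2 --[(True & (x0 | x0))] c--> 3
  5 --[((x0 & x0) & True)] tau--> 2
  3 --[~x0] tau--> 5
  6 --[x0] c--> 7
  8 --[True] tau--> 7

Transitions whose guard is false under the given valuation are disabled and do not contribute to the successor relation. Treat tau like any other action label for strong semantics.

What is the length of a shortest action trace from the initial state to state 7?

Answer: 2

Analysis:
BFS to 7:
  depth 0: {0}
  depth 1: {8}
  depth 2: {7}
first hit 7 at d=2 via a·tau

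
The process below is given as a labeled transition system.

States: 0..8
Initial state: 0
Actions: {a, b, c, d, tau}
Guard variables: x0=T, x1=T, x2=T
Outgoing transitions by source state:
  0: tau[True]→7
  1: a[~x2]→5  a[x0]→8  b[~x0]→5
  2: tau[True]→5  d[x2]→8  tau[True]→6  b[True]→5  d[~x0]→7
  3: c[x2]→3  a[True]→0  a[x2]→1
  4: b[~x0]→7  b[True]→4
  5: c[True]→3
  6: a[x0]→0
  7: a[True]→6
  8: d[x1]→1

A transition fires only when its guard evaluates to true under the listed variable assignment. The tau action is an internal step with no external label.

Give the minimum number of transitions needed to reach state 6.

Layered search for 6:
  depth 0: {0}
  depth 1: {7}
  depth 2: {6}
depth(6)=2, e.g. tau·a

Answer: 2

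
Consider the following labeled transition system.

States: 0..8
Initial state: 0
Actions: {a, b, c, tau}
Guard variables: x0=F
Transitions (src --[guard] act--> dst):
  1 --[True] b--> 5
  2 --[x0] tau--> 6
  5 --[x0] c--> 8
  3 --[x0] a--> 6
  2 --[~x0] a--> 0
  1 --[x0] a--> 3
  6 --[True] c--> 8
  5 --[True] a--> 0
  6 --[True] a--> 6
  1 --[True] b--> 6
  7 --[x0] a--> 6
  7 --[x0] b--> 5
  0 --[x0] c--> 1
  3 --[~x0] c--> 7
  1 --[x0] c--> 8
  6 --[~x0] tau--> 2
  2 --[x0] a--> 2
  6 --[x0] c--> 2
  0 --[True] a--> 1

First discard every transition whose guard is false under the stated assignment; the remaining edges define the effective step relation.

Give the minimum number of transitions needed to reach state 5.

Breadth-first toward 5:
  depth 0: {0}
  depth 1: {1}
  depth 2: {5,6}
depth(5)=2, e.g. a·b

Answer: 2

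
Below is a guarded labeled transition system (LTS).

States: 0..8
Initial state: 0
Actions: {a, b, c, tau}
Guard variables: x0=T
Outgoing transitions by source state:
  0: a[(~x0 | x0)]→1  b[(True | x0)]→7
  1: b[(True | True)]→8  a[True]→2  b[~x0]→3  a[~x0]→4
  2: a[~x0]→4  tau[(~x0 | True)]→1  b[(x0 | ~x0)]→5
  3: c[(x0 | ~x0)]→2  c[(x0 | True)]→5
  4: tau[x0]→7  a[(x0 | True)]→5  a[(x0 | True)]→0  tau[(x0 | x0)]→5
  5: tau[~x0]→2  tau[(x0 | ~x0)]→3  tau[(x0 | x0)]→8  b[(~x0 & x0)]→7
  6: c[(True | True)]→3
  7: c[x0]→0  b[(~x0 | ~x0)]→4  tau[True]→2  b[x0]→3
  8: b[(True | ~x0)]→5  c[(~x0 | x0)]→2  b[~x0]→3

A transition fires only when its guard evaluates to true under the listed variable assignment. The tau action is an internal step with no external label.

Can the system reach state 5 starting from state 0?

Guard filter leaves 20 enabled edge(s).
depth 0: {0}
depth 1: {1,7}  now seen {0,1,7}
depth 2: {2,3,8}  now seen {0,1,2,3,7,8}
depth 3: {5}  now seen {0,1,2,3,5,7,8}
Reach set: {0,1,2,3,5,7,8}
trace reaching 5: a·b·b

Answer: REACHABLE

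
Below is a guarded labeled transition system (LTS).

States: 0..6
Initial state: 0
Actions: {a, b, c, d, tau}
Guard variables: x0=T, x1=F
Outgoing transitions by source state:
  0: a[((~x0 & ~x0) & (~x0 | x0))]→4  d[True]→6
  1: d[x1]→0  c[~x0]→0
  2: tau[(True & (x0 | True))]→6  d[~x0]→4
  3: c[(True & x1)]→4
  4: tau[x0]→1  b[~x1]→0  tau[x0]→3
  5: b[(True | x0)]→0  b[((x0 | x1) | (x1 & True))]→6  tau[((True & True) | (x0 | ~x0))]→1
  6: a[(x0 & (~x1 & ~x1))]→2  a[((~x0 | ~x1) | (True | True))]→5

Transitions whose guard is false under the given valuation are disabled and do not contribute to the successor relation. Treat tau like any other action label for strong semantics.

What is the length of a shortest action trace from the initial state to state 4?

Answer: UNREACHABLE

Analysis:
Layered search for 4:
  L0 = {0}
  L1 = {6}
  L2 = {2,5}
  L3 = {1}
4 never appears.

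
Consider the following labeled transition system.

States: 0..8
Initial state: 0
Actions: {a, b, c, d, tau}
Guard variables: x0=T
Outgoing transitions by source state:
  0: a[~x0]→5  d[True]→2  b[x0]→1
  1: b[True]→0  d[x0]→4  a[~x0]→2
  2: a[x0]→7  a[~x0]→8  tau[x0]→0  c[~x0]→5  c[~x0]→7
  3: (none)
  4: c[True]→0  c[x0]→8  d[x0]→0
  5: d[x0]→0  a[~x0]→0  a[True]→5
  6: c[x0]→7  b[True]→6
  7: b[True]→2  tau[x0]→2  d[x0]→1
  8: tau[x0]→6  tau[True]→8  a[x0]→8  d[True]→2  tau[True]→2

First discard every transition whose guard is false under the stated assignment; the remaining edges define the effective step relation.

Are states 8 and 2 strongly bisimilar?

Answer: NOT BISIMILAR

Analysis:
Bisimulation quotient by refinement:
  π0 = {{0,1,2,3,4,5,6,7,8}}
  π1 = {{0,1},{2},{3},{4},{5},{6},{7},{8}}
  π2 = {{0},{1},{2},{3},{4},{5},{6},{7},{8}}
stable after 3 split(s): 9 block(s)
8∈{8}, 2∈{2}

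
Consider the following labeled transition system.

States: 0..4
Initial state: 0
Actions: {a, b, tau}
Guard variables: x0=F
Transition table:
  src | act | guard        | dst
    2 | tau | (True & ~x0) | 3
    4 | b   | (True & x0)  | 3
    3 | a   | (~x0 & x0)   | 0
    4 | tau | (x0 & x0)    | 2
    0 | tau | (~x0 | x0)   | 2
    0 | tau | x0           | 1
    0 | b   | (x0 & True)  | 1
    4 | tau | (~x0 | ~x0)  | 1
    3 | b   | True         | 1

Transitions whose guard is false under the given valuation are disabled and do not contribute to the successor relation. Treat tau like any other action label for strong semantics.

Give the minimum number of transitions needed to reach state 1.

Answer: 3

Working:
Breadth-first toward 1:
  Layer 0: {0}
  Layer 1: {2}
  Layer 2: {3}
  Layer 3: {1}
1 enters at depth 3; path tau·tau·b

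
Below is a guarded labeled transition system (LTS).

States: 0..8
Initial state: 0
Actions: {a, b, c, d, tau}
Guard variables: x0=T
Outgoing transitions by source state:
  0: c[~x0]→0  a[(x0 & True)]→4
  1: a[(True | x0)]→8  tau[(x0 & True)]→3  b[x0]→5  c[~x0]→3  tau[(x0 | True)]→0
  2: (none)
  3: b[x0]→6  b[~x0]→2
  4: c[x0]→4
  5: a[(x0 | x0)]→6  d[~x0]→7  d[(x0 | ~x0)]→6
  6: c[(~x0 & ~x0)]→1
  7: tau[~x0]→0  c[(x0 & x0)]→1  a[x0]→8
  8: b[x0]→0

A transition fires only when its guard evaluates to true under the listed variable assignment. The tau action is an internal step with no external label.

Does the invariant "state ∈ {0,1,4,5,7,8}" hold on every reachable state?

Answer: INVARIANT HOLDS

Working:
Allowed set {0,1,4,5,7,8}
Reachable = {0,4}
  0: ok
  4: ok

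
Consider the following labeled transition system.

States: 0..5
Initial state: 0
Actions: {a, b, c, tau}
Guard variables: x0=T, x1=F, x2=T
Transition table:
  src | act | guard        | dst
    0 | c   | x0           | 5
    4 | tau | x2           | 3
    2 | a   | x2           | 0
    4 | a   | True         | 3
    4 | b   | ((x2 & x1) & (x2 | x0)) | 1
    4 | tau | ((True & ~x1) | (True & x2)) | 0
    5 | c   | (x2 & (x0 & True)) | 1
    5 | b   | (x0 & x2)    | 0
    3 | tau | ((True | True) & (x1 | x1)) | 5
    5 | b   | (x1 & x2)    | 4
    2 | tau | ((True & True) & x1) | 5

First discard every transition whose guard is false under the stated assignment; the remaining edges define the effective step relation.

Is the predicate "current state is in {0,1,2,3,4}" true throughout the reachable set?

Answer: INVARIANT VIOLATED at state 5

Working:
Allowed set {0,1,2,3,4}
Reach set: {0,1,5}
  0: ✓
  1: ✓
  5: outside
reach 5 via c — violates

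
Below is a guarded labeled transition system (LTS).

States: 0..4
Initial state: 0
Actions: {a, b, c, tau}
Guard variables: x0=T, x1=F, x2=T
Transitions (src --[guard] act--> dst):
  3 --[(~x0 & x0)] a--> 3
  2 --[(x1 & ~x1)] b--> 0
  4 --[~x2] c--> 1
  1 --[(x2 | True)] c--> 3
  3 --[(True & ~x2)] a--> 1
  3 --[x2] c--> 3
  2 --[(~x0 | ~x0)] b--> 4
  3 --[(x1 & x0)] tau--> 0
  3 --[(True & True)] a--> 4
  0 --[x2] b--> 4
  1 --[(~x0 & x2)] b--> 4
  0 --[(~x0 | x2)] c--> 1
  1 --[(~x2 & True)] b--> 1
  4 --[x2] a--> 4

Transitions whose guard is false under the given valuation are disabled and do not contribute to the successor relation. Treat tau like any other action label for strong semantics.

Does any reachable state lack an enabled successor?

Answer: DEADLOCK-FREE

Trace:
R = {0,1,3,4}
  0: b→4  c→1  [deg 2]
  1: c→3  [deg 1]
  3: a→4  c→3  [deg 2]
  4: a→4  [deg 1]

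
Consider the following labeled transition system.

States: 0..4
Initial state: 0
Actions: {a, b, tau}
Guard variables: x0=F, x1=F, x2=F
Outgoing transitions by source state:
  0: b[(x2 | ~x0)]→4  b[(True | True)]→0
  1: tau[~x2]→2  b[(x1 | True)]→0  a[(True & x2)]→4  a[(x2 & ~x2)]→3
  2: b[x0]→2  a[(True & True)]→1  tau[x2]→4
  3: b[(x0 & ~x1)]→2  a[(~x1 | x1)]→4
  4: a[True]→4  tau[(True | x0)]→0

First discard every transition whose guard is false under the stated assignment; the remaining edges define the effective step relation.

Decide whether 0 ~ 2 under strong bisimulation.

Answer: NOT BISIMILAR

Working:
Bisimulation quotient by refinement:
  round 0: {{0,1,2,3,4}}
  round 1: {{0},{1},{2,3},{4}}
  round 2: {{0},{1},{2},{3},{4}}
5 equivalence class(es) (converged in 3)
class of 0: {0}; class of 2: {2}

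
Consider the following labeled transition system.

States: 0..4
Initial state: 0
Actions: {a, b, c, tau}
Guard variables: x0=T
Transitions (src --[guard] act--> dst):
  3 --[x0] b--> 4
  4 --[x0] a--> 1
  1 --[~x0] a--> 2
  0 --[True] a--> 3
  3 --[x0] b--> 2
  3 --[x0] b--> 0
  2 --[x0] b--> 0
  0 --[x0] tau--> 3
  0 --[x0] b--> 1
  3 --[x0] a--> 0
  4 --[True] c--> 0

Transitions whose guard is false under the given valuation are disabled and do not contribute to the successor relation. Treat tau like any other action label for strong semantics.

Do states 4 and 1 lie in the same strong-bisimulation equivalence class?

Answer: NOT BISIMILAR

Working:
Bisimulation quotient by refinement:
  round 0: {{0,1,2,3,4}}
  round 1: {{0},{1},{2},{3},{4}}
5 equivalence class(es) (converged in 2)
4∈{4}, 1∈{1}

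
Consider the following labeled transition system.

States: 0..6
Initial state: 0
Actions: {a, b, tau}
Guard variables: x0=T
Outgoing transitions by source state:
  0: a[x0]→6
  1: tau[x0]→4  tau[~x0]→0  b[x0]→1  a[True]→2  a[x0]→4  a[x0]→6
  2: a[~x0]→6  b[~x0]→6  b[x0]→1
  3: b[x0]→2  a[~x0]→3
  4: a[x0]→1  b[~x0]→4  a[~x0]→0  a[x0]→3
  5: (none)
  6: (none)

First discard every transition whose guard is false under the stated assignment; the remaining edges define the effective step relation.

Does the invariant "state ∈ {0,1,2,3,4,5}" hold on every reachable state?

Answer: INVARIANT VIOLATED at state 6

Working:
Allowed set {0,1,2,3,4,5}
Reach set: {0,6}
  0: ✓
  6: ✗ unsafe
reach 6 via a — violates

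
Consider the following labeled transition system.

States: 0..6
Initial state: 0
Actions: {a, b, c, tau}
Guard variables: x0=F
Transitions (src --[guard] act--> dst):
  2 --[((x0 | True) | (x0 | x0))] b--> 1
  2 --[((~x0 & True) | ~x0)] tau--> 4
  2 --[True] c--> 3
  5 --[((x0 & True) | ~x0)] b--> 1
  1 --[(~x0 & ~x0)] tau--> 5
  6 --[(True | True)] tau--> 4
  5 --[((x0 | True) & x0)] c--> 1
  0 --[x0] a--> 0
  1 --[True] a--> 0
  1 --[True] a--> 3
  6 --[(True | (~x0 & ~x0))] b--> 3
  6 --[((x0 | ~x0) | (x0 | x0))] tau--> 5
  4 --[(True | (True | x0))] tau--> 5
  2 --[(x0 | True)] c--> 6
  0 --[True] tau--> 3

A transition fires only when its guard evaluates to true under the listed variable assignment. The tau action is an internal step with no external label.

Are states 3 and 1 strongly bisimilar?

Answer: NOT BISIMILAR

Trace:
Refine partition for ~:
  π0 = {{0,1,2,3,4,5,6}}
  π1 = {{0,4},{1},{2},{3},{5},{6}}
  π2 = {{0},{1},{2},{3},{4},{5},{6}}
Fixed point at round 3; 7 class(es).
[3]={3}  [1]={1}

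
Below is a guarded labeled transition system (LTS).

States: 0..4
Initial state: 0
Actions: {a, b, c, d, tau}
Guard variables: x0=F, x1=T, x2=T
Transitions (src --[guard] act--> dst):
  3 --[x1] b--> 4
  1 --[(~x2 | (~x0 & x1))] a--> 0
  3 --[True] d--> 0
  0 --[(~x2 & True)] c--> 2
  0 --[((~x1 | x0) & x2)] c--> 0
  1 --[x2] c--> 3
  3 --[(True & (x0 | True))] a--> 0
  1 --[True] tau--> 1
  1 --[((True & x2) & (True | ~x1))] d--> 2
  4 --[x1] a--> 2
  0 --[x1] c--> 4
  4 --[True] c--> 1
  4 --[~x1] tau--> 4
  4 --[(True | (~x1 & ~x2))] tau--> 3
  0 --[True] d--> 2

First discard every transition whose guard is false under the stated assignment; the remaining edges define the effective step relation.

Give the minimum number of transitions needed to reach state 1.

Answer: 2

Analysis:
BFS to 1:
  Layer 0: {0}
  Layer 1: {2,4}
  Layer 2: {1,3}
1 enters at depth 2; path c·c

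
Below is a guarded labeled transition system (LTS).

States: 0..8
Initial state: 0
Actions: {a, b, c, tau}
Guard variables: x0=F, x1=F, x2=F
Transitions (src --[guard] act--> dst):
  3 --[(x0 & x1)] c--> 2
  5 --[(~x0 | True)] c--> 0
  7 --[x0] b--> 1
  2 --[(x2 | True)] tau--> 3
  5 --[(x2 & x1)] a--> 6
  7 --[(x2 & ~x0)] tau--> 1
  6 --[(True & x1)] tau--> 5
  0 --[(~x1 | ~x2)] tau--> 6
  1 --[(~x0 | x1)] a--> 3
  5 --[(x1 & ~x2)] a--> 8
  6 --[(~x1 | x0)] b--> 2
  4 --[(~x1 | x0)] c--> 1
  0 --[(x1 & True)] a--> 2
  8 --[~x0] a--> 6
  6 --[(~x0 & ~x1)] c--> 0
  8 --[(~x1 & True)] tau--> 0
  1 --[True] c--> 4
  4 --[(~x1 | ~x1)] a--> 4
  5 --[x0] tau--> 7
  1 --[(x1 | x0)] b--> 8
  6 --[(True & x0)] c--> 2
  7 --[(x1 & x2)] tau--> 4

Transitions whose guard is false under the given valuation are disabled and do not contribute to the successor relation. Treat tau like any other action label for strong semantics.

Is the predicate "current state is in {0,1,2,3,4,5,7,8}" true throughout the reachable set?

Answer: INVARIANT VIOLATED at state 6

Trace:
Allowed set {0,1,2,3,4,5,7,8}
Reach set: {0,2,3,6}
  0: ok
  2: ok
  3: ok
  6: outside
reach 6 via tau — violates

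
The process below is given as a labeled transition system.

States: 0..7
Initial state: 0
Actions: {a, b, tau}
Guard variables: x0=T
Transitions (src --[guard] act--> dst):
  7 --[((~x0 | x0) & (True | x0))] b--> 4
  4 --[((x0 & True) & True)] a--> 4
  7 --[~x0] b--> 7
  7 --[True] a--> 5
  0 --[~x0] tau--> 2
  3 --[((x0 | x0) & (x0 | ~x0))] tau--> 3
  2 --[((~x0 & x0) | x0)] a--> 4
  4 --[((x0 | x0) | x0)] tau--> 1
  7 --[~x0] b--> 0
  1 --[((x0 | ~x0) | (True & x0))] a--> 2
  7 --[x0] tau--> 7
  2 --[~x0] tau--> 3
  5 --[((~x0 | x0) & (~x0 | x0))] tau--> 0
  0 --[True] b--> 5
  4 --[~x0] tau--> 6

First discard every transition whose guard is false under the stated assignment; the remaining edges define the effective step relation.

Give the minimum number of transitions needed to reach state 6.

Answer: UNREACHABLE

Working:
Breadth-first toward 6:
  L0 = {0}
  L1 = {5}
6 never appears.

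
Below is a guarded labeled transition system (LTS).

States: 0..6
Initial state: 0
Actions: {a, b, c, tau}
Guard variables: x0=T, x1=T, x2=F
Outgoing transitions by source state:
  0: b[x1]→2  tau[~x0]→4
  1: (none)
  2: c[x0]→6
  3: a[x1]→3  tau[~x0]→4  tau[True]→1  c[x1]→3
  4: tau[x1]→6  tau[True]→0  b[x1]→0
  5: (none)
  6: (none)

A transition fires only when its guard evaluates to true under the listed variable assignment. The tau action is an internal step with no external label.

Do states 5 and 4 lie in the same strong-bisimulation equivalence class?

Answer: NOT BISIMILAR

Analysis:
Refine partition for ~:
  round 0: {{0,1,2,3,4,5,6}}
  round 1: {{0},{1,5,6},{2},{3},{4}}
5 equivalence class(es) (converged in 2)
5∈{1,5,6}, 4∈{4}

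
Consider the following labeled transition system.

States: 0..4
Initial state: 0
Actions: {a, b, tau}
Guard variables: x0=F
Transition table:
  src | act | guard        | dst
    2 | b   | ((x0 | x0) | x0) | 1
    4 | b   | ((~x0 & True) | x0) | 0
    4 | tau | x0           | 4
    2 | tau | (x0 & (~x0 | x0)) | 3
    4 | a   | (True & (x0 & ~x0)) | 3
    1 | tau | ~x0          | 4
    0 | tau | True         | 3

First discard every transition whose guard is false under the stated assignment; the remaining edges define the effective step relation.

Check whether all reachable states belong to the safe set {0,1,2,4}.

Answer: INVARIANT VIOLATED at state 3

Trace:
Inv-set: {0,1,2,4}
Reach set: {0,3}
  0: ✓
  3: outside
witness against invariant: tau → 3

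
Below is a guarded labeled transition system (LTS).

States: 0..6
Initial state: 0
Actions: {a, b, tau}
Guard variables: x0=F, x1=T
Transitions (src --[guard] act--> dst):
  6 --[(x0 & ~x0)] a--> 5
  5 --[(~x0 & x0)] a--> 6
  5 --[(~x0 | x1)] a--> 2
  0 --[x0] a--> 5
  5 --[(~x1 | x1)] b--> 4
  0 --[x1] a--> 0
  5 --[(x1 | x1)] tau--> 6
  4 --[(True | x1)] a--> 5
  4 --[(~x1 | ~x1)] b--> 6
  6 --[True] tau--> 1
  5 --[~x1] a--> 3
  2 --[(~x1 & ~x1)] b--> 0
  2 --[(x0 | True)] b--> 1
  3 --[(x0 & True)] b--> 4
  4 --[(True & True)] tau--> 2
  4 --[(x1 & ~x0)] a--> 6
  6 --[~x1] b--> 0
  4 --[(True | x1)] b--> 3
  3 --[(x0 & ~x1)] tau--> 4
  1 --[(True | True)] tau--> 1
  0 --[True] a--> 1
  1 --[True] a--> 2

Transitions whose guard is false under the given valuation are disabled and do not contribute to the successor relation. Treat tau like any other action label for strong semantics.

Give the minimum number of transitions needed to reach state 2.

Answer: 2

Trace:
Breadth-first toward 2:
  L0 = {0}
  L1 = {1}
  L2 = {2}
2 enters at depth 2; path a·a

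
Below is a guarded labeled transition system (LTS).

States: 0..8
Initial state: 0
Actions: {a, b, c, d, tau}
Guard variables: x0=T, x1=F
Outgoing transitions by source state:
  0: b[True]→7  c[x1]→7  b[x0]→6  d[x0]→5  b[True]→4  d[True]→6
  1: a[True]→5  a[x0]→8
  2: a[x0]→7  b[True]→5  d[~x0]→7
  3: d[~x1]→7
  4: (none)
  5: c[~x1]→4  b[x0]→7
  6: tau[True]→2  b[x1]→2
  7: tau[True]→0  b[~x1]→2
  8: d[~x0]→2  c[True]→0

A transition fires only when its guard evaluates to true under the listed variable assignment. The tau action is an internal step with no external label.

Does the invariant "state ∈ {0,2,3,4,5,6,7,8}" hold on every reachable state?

Inv-set: {0,2,3,4,5,6,7,8}
Reachable = {0,2,4,5,6,7}
  0: ✓
  2: ✓
  4: ✓
  5: ✓
  6: ✓
  7: ✓

Answer: INVARIANT HOLDS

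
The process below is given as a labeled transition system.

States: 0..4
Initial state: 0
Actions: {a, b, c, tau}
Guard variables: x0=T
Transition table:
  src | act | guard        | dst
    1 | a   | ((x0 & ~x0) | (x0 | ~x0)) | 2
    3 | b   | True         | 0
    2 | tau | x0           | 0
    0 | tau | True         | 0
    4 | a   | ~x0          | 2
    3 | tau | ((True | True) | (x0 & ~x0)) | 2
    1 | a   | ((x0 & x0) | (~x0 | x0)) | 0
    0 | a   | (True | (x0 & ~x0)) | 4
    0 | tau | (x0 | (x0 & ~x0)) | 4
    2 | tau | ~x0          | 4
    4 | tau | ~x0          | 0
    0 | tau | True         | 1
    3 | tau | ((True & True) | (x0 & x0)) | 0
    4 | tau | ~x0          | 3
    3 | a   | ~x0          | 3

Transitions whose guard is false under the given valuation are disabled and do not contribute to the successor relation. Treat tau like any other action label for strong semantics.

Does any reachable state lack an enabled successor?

Reach set: {0,1,2,4}
  0: a→4  tau→0  tau→1  tau→4  [deg 4]
  1: a→0  a→2  [deg 2]
  2: tau→0  [deg 1]
  4: ∅  [no exit]
Path to 4: tau

Answer: DEADLOCK at state 4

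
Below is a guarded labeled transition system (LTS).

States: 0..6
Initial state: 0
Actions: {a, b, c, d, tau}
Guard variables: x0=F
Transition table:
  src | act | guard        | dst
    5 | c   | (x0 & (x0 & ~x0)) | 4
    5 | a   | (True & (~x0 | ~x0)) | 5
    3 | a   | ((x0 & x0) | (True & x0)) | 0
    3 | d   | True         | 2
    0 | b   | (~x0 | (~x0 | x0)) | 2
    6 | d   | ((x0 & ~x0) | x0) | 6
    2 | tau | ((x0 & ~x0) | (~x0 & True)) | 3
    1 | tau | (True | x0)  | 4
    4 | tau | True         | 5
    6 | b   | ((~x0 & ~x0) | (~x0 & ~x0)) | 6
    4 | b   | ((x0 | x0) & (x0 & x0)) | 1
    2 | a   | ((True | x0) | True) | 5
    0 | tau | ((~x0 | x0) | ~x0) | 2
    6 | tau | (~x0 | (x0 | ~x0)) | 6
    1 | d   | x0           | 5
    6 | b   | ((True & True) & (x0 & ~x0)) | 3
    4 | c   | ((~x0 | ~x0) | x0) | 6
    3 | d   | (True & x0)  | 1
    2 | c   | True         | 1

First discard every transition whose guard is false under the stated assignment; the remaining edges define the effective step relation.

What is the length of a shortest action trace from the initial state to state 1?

Layered search for 1:
  depth 0: {0}
  depth 1: {2}
  depth 2: {1,3,5}
first hit 1 at d=2 via b·c

Answer: 2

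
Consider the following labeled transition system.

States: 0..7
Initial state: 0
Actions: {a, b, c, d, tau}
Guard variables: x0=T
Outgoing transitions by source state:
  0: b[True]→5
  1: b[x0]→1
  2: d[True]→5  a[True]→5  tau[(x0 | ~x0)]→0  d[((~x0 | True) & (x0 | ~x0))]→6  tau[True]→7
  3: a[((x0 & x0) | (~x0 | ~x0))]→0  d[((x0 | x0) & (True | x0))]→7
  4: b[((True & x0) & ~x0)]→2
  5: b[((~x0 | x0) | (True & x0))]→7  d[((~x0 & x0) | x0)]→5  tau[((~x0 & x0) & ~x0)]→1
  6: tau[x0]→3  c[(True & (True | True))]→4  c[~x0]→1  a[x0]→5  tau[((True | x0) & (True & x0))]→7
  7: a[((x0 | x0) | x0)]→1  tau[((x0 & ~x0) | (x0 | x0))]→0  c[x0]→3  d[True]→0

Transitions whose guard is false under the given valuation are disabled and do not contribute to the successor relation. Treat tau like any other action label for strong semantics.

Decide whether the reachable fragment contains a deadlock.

R = {0,1,3,5,7}
  0: b→5  [deg 1]
  1: b→1  [deg 1]
  3: a→0  d→7  [deg 2]
  5: b→7  d→5  [deg 2]
  7: a→1  c→3  d→0  tau→0  [deg 4]

Answer: DEADLOCK-FREE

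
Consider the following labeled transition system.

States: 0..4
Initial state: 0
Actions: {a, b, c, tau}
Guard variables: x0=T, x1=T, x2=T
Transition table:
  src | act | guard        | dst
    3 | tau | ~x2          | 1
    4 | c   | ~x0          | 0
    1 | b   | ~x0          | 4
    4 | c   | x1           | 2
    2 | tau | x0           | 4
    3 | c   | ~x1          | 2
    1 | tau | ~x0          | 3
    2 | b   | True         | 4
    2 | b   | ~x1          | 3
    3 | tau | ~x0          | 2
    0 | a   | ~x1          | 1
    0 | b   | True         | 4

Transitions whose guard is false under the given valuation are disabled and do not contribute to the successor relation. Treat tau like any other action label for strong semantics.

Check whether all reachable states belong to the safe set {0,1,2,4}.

Answer: INVARIANT HOLDS

Working:
Safe = {0,1,2,4}
Reach set: {0,2,4}
  0: ✓
  2: ✓
  4: ✓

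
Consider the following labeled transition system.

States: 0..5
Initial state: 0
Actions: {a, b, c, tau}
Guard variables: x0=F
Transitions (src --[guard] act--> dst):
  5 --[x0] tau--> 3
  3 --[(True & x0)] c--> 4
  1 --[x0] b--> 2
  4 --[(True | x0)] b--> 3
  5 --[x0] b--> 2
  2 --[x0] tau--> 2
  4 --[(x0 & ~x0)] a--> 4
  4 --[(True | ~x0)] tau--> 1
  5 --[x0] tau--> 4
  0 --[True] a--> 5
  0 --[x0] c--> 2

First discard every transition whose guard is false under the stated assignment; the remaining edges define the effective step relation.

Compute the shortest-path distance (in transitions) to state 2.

Answer: UNREACHABLE

Analysis:
Breadth-first toward 2:
  Layer 0: {0}
  Layer 1: {5}
2 never appears.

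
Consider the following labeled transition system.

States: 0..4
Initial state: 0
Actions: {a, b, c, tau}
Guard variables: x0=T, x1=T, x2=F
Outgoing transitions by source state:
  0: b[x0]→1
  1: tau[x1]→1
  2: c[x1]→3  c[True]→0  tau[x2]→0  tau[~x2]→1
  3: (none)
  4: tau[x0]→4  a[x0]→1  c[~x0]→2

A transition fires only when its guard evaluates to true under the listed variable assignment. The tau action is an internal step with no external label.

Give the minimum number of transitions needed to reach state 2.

Layered search for 2:
  Layer 0: {0}
  Layer 1: {1}
2 never appears.

Answer: UNREACHABLE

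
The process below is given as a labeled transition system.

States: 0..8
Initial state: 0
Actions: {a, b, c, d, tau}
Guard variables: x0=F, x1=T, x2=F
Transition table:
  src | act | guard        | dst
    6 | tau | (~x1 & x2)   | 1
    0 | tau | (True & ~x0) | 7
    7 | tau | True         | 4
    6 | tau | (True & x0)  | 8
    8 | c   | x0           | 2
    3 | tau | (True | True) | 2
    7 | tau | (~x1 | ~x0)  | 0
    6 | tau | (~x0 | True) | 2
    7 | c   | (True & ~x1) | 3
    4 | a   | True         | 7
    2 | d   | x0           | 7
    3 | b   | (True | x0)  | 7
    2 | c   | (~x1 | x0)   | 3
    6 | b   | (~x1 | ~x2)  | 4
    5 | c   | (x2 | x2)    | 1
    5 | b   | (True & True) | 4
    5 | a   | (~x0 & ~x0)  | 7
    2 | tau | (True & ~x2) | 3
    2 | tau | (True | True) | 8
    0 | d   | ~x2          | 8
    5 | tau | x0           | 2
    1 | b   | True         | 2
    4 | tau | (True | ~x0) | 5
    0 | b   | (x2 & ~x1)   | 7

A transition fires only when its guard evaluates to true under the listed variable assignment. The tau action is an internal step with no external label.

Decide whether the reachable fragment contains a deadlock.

R = {0,4,5,7,8}
  0: d→8  tau→7  [2 exit(s)]
  4: a→7  tau→5  [2 exit(s)]
  5: a→7  b→4  [2 exit(s)]
  7: tau→0  tau→4  [2 exit(s)]
  8: ∅  [no exit]
witness 8: d

Answer: DEADLOCK at state 8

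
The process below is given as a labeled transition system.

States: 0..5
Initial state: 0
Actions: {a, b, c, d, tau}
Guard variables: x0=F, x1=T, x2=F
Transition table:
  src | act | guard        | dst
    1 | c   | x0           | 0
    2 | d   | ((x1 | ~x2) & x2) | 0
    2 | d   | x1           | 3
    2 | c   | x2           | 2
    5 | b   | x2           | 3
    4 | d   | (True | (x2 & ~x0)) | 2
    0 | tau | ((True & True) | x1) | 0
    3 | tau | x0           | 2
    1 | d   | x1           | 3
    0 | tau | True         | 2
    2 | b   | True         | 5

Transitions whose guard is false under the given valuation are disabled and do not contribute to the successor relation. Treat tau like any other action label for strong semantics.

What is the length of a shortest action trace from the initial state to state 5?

BFS to 5:
  depth 0: {0}
  depth 1: {2}
  depth 2: {3,5}
5 enters at depth 2; path tau·b

Answer: 2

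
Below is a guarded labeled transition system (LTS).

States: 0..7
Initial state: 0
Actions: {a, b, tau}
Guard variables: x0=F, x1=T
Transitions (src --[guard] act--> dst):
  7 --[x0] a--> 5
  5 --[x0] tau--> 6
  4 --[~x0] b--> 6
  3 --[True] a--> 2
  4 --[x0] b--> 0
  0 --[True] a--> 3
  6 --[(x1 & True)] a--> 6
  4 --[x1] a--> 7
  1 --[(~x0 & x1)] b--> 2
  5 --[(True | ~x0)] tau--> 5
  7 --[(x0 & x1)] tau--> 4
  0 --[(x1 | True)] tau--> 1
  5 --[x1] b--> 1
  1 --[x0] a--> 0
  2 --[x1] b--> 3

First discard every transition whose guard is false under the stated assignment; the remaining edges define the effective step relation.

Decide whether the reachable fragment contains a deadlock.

Answer: DEADLOCK-FREE

Trace:
Reach set: {0,1,2,3}
  0: a→3  tau→1  [2 out]
  1: b→2  [1 out]
  2: b→3  [1 out]
  3: a→2  [1 out]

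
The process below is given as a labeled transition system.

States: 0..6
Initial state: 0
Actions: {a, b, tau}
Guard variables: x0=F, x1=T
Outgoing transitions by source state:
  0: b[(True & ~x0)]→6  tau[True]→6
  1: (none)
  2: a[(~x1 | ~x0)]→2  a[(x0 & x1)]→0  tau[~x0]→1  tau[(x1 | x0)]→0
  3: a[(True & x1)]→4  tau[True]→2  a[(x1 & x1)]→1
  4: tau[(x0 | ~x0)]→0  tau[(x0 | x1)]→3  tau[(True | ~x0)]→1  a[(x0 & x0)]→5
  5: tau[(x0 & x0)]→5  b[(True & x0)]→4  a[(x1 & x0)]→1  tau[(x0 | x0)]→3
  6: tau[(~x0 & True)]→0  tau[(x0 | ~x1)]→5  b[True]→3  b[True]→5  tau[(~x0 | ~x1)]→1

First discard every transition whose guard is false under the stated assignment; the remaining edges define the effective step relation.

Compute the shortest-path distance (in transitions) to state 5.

Breadth-first toward 5:
  Layer 0: {0}
  Layer 1: {6}
  Layer 2: {1,3,5}
depth(5)=2, e.g. b·b

Answer: 2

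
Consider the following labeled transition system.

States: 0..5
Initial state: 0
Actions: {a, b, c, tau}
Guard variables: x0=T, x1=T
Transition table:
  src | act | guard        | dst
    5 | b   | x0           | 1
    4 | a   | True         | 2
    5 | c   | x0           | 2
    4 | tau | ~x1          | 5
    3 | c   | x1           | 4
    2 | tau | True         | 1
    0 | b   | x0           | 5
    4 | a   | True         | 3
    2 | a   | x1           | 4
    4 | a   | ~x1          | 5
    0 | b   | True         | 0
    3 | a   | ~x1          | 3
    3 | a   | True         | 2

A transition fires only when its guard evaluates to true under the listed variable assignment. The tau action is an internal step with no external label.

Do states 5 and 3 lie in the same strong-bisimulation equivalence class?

Answer: NOT BISIMILAR

Analysis:
Refine partition for ~:
  round 0: {{0,1,2,3,4,5}}
  round 1: {{0},{1},{2},{3},{4},{5}}
stable after 2 split(s): 6 block(s)
[5]={5}  [3]={3}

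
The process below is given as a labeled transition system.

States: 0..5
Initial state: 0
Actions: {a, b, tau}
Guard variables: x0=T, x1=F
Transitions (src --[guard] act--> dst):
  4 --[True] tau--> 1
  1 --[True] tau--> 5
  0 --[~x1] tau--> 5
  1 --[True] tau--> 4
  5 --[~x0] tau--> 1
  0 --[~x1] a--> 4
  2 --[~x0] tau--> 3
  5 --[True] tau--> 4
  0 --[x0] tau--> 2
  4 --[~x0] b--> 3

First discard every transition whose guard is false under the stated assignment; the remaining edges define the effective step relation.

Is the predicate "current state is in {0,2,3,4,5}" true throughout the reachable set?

Inv-set: {0,2,3,4,5}
Reach set: {0,1,2,4,5}
  0: ok
  1: outside
  2: ok
  4: ok
  5: ok
reach 1 via a·tau — violates

Answer: INVARIANT VIOLATED at state 1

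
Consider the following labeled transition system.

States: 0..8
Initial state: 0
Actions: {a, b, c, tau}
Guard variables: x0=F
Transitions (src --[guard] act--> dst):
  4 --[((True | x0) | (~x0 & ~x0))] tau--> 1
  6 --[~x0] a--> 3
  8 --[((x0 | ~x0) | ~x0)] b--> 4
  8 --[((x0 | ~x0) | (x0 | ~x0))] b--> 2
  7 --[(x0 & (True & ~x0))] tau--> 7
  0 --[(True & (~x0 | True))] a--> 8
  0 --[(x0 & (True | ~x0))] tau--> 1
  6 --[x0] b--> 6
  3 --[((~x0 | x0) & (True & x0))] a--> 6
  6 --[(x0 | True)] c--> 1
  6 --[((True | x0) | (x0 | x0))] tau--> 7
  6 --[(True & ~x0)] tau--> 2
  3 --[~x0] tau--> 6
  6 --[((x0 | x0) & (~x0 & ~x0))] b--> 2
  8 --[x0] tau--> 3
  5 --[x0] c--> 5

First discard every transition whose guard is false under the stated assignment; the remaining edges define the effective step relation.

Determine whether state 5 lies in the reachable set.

9 transition(s) survive guard evaluation.
L0 = {0}
L1 = {8}  total {0,8}
L2 = {2,4}  total {0,2,4,8}
L3 = {1}  total {0,1,2,4,8}
Reach set: {0,1,2,4,8}

Answer: UNREACHABLE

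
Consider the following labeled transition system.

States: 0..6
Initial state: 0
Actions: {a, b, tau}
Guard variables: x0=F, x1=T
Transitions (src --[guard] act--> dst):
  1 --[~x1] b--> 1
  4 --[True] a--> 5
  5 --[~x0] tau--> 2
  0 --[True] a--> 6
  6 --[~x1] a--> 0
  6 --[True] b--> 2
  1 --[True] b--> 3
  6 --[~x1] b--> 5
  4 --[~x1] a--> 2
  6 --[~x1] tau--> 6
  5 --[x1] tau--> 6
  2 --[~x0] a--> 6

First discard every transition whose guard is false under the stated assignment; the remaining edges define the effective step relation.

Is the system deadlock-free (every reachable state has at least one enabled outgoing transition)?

Answer: DEADLOCK-FREE

Working:
Reach set: {0,2,6}
  0: a→6  [1 exit(s)]
  2: a→6  [1 exit(s)]
  6: b→2  [1 exit(s)]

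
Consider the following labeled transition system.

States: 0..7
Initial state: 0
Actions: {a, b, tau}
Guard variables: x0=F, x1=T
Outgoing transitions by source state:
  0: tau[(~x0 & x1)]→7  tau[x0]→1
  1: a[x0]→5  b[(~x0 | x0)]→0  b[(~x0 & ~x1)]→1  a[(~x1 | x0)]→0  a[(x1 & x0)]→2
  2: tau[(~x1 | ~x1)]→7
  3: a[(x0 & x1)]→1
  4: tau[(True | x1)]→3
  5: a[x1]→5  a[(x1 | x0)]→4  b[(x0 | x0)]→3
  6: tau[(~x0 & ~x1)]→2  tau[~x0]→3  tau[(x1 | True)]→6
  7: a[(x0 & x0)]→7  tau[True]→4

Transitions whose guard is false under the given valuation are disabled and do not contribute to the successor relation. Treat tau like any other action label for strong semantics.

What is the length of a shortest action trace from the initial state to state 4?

Layered search for 4:
  depth 0: {0}
  depth 1: {7}
  depth 2: {4}
depth(4)=2, e.g. tau·tau

Answer: 2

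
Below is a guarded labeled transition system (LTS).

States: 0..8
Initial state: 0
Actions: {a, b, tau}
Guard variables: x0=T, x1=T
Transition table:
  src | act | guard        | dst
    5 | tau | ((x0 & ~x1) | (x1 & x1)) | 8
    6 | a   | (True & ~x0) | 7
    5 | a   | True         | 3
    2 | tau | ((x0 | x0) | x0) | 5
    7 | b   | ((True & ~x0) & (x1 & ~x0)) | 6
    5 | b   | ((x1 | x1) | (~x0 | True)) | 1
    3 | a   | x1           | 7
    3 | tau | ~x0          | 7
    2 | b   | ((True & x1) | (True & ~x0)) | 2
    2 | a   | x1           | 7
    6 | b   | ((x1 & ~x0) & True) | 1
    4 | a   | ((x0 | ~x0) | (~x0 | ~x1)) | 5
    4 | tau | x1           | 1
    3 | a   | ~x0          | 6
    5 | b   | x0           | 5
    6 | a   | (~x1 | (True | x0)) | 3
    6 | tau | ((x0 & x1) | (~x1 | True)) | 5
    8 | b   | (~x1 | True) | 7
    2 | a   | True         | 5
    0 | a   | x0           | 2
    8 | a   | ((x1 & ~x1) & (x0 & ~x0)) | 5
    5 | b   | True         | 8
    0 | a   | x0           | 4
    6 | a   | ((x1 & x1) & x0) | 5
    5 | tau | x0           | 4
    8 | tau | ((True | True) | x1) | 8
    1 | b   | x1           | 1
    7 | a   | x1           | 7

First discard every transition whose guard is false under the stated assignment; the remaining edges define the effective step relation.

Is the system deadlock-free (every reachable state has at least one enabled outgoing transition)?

Answer: DEADLOCK-FREE

Working:
Reachable = {0,1,2,3,4,5,7,8}
  0: a→2  a→4  [2 out]
  1: b→1  [1 out]
  2: a→5  a→7  b→2  tau→5  [4 out]
  3: a→7  [1 out]
  4: a→5  tau→1  [2 out]
  5: a→3  b→1  b→5  b→8  tau→4  tau→8  [6 out]
  7: a→7  [1 out]
  8: b→7  tau→8  [2 out]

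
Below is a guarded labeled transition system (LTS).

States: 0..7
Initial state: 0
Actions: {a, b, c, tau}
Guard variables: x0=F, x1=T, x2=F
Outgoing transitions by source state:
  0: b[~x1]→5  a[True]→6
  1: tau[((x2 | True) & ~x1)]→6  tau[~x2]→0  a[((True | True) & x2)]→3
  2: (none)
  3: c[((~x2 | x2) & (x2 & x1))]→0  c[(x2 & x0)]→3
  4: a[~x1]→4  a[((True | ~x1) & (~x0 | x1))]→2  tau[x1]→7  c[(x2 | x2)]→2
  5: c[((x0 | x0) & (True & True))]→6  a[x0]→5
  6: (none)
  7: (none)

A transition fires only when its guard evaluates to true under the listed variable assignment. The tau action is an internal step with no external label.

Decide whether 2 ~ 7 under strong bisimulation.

Compute ~ classes (split until stable):
  P[0] = {{0,1,2,3,4,5,6,7}}
  P[1] = {{0},{1},{2,3,5,6,7},{4}}
4 equivalence class(es) (converged in 2)
2∈{2,3,5,6,7}, 7∈{2,3,5,6,7}

Answer: BISIMILAR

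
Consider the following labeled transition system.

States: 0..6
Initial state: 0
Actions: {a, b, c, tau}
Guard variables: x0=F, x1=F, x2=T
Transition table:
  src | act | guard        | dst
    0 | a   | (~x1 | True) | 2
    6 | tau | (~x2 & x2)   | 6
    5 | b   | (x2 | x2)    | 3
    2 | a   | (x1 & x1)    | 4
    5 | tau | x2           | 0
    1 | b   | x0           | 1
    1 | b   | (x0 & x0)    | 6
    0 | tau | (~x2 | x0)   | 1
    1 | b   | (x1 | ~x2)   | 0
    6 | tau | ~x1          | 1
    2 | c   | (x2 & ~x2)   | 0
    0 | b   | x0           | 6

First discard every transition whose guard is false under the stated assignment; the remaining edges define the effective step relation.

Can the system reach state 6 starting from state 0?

Guard filter leaves 4 enabled edge(s).
Layer 0: {0}
Layer 1: {2}  cumulative {0,2}
R = {0,2}

Answer: UNREACHABLE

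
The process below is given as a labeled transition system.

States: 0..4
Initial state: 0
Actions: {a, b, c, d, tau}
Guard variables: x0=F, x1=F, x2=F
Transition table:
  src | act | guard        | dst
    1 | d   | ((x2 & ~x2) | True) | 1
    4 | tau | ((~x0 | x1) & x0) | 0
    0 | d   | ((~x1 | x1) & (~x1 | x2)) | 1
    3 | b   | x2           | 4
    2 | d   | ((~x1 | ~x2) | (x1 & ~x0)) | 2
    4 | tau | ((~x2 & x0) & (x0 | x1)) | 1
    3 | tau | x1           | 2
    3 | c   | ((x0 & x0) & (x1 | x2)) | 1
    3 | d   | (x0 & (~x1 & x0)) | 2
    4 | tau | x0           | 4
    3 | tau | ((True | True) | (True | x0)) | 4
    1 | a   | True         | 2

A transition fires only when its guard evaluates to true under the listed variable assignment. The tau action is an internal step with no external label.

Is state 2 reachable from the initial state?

5 transition(s) survive guard evaluation.
Layer 0: {0}
Layer 1: {1}  now seen {0,1}
Layer 2: {2}  now seen {0,1,2}
Reach set: {0,1,2}
Path to 2: d·a

Answer: REACHABLE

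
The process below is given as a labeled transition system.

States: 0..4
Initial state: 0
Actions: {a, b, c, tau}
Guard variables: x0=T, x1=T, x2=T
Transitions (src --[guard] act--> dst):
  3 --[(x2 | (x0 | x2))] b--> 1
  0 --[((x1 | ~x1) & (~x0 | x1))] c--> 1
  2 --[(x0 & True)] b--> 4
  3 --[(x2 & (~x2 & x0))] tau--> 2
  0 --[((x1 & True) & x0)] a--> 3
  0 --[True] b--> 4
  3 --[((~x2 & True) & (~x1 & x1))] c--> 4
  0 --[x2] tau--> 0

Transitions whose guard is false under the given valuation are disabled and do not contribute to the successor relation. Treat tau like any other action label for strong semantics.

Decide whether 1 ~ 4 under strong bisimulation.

Answer: BISIMILAR

Working:
Compute ~ classes (split until stable):
  π0 = {{0,1,2,3,4}}
  π1 = {{0},{1,4},{2,3}}
Fixed point at round 2; 3 class(es).
1∈{1,4}, 4∈{1,4}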